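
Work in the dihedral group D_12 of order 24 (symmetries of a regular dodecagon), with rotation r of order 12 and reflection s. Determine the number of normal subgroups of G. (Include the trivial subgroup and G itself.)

9

G has 34 subgroups. Checking conjugation-invariance by order — order 1: 1/1 normal; order 2: 1/13 normal; order 3: 1/1 normal; order 4: 1/7 normal; order 6: 1/5 normal; order 8: 0/3 normal; order 12: 3/3 normal; order 24: 1/1 normal.
Total normal subgroups: 9.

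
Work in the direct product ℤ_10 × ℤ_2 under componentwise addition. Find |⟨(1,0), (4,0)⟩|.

10

|⟨(1,0)⟩| = 10 and |⟨(4,0)⟩| = 5, so |H| is a multiple of lcm(10, 5) = 10 and divides |G| = 20.
Closing under the operation: H = {(0,0), (1,0), (2,0), (3,0), (4,0), (5,0), (6,0), (7,0), (8,0), (9,0)}, so |H| = 10.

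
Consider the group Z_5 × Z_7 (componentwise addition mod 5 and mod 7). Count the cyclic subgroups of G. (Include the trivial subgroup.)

Each element a generates a cyclic subgroup ⟨a⟩; distinct elements may generate the same one (a cyclic group of order d has φ(d) generators).
Cyclic subgroups by order — order 1: 1; order 5: 1; order 7: 1; order 35: 1.
Total: 4.

4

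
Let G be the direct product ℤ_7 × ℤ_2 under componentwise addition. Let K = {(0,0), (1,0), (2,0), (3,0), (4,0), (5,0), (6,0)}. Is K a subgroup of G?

|K| = 7 divides |G| = 14, consistent with Lagrange.
K contains the identity, every element's inverse is in K, and K is closed under +: it is a subgroup.
In fact K = ⟨(4,0)⟩.

Yes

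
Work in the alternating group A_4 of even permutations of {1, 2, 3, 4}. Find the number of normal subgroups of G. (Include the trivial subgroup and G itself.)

3

G has 10 subgroups. Checking conjugation-invariance by order — order 1: 1/1 normal; order 2: 0/3 normal; order 3: 0/4 normal; order 4: 1/1 normal; order 12: 1/1 normal.
Total normal subgroups: 3.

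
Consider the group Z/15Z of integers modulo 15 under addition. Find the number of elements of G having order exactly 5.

4

In a cyclic group of order 15, the number of elements of order d (for d | 15) is φ(d).
φ(5) = 4.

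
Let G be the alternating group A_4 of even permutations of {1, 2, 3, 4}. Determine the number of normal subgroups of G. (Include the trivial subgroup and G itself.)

3

G has 10 subgroups. Checking conjugation-invariance by order — order 1: 1/1 normal; order 2: 0/3 normal; order 3: 0/4 normal; order 4: 1/1 normal; order 12: 1/1 normal.
Total normal subgroups: 3.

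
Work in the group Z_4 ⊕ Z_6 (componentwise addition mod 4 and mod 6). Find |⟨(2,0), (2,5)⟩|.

12

|⟨(2,0)⟩| = 2 and |⟨(2,5)⟩| = 6, so |H| is a multiple of lcm(2, 6) = 6 and divides |G| = 24.
Closing under the operation: H = {(0,0), (0,1), (0,2), (0,3), (0,4), (0,5), (2,0), (2,1), (2,2), (2,3), (2,4), (2,5)}, so |H| = 12.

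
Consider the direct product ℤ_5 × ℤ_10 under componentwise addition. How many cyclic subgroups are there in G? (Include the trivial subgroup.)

14

Group the elements of G by the cyclic subgroup they generate; each cyclic subgroup of order d accounts for φ(d) elements.
Cyclic subgroups by order — order 1: 1; order 2: 1; order 5: 6; order 10: 6.
Total: 14.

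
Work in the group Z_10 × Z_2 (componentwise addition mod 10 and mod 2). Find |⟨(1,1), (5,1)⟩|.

|⟨(1,1)⟩| = 10 and |⟨(5,1)⟩| = 2, so |H| is a multiple of lcm(10, 2) = 10 and divides |G| = 20.
Closing under the operation: H = {(0,0), (1,1), (2,0), (3,1), (4,0), (5,1), (6,0), (7,1), (8,0), (9,1)}, so |H| = 10.

10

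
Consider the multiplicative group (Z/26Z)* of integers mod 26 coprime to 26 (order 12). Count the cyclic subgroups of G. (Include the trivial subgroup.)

6

Group the elements of G by the cyclic subgroup they generate; each cyclic subgroup of order d accounts for φ(d) elements.
Cyclic subgroups by order — order 1: 1; order 2: 1; order 3: 1; order 4: 1; order 6: 1; order 12: 1.
Total: 6.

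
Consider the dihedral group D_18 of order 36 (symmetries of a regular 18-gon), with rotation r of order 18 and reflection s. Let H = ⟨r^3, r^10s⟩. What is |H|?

|⟨r^3⟩| = 6 and |⟨r^10s⟩| = 2, so |H| is a multiple of lcm(6, 2) = 6 and divides |G| = 36.
Closing under the operation: H = {e, r^3, r^6, r^9, r^12, r^15, rs, r^4s, r^7s, r^10s, r^13s, r^16s}, so |H| = 12.

12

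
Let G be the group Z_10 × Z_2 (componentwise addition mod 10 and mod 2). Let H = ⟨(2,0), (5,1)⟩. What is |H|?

|⟨(2,0)⟩| = 5 and |⟨(5,1)⟩| = 2, so |H| is a multiple of lcm(5, 2) = 10 and divides |G| = 20.
Closing under the operation: H = {(0,0), (1,1), (2,0), (3,1), (4,0), (5,1), (6,0), (7,1), (8,0), (9,1)}, so |H| = 10.

10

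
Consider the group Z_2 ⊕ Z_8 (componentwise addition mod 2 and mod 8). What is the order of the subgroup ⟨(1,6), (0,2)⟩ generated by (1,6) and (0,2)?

8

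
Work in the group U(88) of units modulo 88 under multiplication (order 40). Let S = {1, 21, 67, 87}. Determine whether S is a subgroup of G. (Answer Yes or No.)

|S| = 4 divides |G| = 40, consistent with Lagrange.
S contains the identity, every element's inverse is in S, and S is closed under ·: it is a subgroup.

Yes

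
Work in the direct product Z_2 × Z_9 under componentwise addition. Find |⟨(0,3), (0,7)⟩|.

9

|⟨(0,3)⟩| = 3 and |⟨(0,7)⟩| = 9, so |H| is a multiple of lcm(3, 9) = 9 and divides |G| = 18.
Closing under the operation: H = {(0,0), (0,1), (0,2), (0,3), (0,4), (0,5), (0,6), (0,7), (0,8)}, so |H| = 9.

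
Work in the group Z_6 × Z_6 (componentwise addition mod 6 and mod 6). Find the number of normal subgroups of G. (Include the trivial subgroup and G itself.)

G is abelian, so every subgroup is normal.
G has 30 subgroups in total, hence 30 normal subgroups.

30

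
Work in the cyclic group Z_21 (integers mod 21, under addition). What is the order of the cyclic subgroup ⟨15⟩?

7

In Z_21, the order of an element a is n/gcd(a, n).
gcd(15, 21) = 3, so |⟨15⟩| = 21/3 = 7.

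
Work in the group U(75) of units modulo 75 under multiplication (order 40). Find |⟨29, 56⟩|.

|⟨29⟩| = 10 and |⟨56⟩| = 10, so |H| is a multiple of lcm(10, 10) = 10 and divides |G| = 40.
Closing under the operation: H = {1, 4, 11, 14, 16, 19, 26, 29, 31, 34, 41, 44, 46, 49, 56, 59, 61, 64, 71, 74}, so |H| = 20.

20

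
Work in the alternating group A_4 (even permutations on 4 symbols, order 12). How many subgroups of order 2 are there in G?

3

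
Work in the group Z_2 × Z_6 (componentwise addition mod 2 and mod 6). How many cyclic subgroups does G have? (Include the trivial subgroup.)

A cyclic subgroup of order d is generated by each of its φ(d) elements of order d, so the cyclic subgroups of order d number (#elements of order d)/φ(d).
Cyclic subgroups by order — order 1: 1; order 2: 3; order 3: 1; order 6: 3.
Total: 8.

8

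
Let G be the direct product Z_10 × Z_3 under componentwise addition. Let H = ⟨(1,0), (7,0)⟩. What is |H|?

|⟨(1,0)⟩| = 10 and |⟨(7,0)⟩| = 10, so |H| is a multiple of lcm(10, 10) = 10 and divides |G| = 30.
Closing under the operation: H = {(0,0), (1,0), (2,0), (3,0), (4,0), (5,0), (6,0), (7,0), (8,0), (9,0)}, so |H| = 10.

10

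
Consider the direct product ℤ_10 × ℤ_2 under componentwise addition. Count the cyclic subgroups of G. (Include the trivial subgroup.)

A cyclic subgroup of order d is generated by each of its φ(d) elements of order d, so the cyclic subgroups of order d number (#elements of order d)/φ(d).
Cyclic subgroups by order — order 1: 1; order 2: 3; order 5: 1; order 10: 3.
Total: 8.

8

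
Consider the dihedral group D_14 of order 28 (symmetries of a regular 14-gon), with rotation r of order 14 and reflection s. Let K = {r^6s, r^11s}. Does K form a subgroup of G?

No

The identity e ∉ K, so K is not a subgroup.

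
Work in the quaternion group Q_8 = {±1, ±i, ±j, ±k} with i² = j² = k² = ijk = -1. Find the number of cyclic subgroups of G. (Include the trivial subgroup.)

5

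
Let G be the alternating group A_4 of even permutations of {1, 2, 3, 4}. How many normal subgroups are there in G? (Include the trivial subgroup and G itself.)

G has 10 subgroups. Checking conjugation-invariance by order — order 1: 1/1 normal; order 2: 0/3 normal; order 3: 0/4 normal; order 4: 1/1 normal; order 12: 1/1 normal.
Total normal subgroups: 3.

3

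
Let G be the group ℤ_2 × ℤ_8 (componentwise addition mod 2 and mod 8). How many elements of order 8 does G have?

An element (a,b) has order lcm(ord(a), ord(b)); count pairs with lcm equal to 8.
Enumerating gives 8 such elements.

8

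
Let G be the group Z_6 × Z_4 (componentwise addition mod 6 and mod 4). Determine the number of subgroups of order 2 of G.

|G| = 24 and 2 | 24, so subgroups of order 2 are possible by Lagrange.
The subgroups of order 2 are: {(0,0), (0,2)}; {(0,0), (3,0)}; {(0,0), (3,2)}.
So G has 3 subgroups of order 2.

3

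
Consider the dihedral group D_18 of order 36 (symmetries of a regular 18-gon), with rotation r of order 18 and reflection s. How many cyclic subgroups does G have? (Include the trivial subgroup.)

Each element a generates a cyclic subgroup ⟨a⟩; distinct elements may generate the same one (a cyclic group of order d has φ(d) generators).
Cyclic subgroups by order — order 1: 1; order 2: 19; order 3: 1; order 6: 1; order 9: 1; order 18: 1.
Total: 24.

24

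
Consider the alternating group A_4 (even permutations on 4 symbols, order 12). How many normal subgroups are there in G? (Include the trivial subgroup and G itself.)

3

G has 10 subgroups. Checking conjugation-invariance by order — order 1: 1/1 normal; order 2: 0/3 normal; order 3: 0/4 normal; order 4: 1/1 normal; order 12: 1/1 normal.
Total normal subgroups: 3.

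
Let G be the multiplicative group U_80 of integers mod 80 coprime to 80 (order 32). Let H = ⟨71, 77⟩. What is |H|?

8

|⟨71⟩| = 2 and |⟨77⟩| = 4, so |H| is a multiple of lcm(2, 4) = 4 and divides |G| = 32.
Closing under the operation: H = {1, 3, 9, 27, 53, 71, 77, 79}, so |H| = 8.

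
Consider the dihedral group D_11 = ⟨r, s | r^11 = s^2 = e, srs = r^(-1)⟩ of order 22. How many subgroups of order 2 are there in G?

11

|G| = 22 and 2 | 22, so subgroups of order 2 are possible by Lagrange.
The subgroups of order 2 are: {e, r^10s}; {e, r^2s}; {e, r^3s}; {e, r^4s}; … (11 in all).
So G has 11 subgroups of order 2.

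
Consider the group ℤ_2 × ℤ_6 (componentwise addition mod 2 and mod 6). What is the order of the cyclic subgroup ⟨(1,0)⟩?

2

The order of (1,0) in Z_2 × Z_6 is lcm(ord(1) in Z_2, ord(0) in Z_6).
ord(1) = 2 and ord(0) = 1, so |⟨(1,0)⟩| = lcm(2, 1) = 2.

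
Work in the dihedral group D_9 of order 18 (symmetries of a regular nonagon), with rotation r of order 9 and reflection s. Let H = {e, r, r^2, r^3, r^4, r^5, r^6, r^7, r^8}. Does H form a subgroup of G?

Yes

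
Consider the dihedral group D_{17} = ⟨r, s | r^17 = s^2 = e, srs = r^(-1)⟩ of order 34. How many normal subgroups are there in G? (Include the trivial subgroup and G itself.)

3

G has 20 subgroups. Checking conjugation-invariance by order — order 1: 1/1 normal; order 2: 0/17 normal; order 17: 1/1 normal; order 34: 1/1 normal.
Total normal subgroups: 3.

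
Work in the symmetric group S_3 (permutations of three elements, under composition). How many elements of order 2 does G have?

3

The elements of order 2 are: (2 3), (1 2), (1 3).
That's 3.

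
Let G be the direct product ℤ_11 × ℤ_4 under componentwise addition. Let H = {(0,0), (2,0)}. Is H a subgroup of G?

No

(2,0) ∈ H but its inverse (9,0) ∉ H, so H is not a subgroup.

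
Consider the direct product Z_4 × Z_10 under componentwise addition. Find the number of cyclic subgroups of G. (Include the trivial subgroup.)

12

Each element a generates a cyclic subgroup ⟨a⟩; distinct elements may generate the same one (a cyclic group of order d has φ(d) generators).
Cyclic subgroups by order — order 1: 1; order 2: 3; order 4: 2; order 5: 1; order 10: 3; order 20: 2.
Total: 12.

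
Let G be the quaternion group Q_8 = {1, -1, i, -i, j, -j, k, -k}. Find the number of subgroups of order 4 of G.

3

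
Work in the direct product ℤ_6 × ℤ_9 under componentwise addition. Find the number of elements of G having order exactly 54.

An element (a,b) has order lcm(ord(a), ord(b)); count pairs with lcm equal to 54.
Enumerating gives 0 such elements.

0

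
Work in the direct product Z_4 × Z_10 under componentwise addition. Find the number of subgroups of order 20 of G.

|G| = 40 and 20 | 40, so subgroups of order 20 are possible by Lagrange.
The subgroups of order 20 are: {(0,0), (0,1), (0,2), (0,3), (0,4), (0,5), (0,6), (0,7), (0,8), (0,9), (2,0), (2,1), (2,2), (2,3), (2,4), (2,5), (2,6), (2,7), (2,8), (2,9)}; {(0,0), (0,2), (0,4), (0,6), (0,8), (1,0), (1,2), (1,4), (1,6), (1,8), (2,0), (2,2), (2,4), (2,6), (2,8), (3,0), (3,2), (3,4), (3,6), (3,8)}; {(0,0), (0,2), (0,4), (0,6), (0,8), (1,1), (1,3), (1,5), (1,7), (1,9), (2,0), (2,2), (2,4), (2,6), (2,8), (3,1), (3,3), (3,5), (3,7), (3,9)}.
So G has 3 subgroups of order 20.

3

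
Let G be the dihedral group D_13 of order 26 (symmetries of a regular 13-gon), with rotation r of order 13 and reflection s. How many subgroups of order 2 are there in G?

|G| = 26 and 2 | 26, so subgroups of order 2 are possible by Lagrange.
The subgroups of order 2 are: {e, r^10s}; {e, r^11s}; {e, r^12s}; {e, r^2s}; … (13 in all).
So G has 13 subgroups of order 2.

13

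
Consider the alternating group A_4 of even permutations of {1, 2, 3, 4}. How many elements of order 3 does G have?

8

The elements of order 3 are: (2 3 4), (2 4 3), (1 2 3), (1 2 4), (1 3 2), (1 3 4), (1 4 2), (1 4 3).
That's 8.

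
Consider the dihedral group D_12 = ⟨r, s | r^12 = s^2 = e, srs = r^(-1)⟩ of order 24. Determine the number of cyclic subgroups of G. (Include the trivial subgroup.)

Each element a generates a cyclic subgroup ⟨a⟩; distinct elements may generate the same one (a cyclic group of order d has φ(d) generators).
Cyclic subgroups by order — order 1: 1; order 2: 13; order 3: 1; order 4: 1; order 6: 1; order 12: 1.
Total: 18.

18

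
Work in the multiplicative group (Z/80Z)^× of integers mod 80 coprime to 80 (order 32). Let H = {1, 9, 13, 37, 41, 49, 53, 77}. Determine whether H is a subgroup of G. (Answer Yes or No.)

|H| = 8 divides |G| = 32, consistent with Lagrange.
H contains the identity, every element's inverse is in H, and H is closed under ·: it is a subgroup.

Yes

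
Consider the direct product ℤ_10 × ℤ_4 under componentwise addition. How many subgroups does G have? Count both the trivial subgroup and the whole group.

|G| = 40, so by Lagrange every subgroup order divides 40. Divisors: 1, 2, 4, 5, 8, 10, 20, 40.
Subgroups by order — order 1: 1; order 2: 3; order 4: 3; order 5: 1; order 8: 1; order 10: 3; order 20: 3; order 40: 1.
Total: 1 + 3 + 3 + 1 + 1 + 3 + 3 + 1 = 16.

16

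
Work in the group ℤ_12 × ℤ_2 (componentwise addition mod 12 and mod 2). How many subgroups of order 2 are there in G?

|G| = 24 and 2 | 24, so subgroups of order 2 are possible by Lagrange.
The subgroups of order 2 are: {(0,0), (0,1)}; {(0,0), (6,0)}; {(0,0), (6,1)}.
So G has 3 subgroups of order 2.

3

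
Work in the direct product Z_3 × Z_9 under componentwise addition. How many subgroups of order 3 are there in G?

4

|G| = 27 and 3 | 27, so subgroups of order 3 are possible by Lagrange.
The subgroups of order 3 are: {(0,0), (0,3), (0,6)}; {(0,0), (1,0), (2,0)}; {(0,0), (1,3), (2,6)}; {(0,0), (1,6), (2,3)}.
So G has 4 subgroups of order 3.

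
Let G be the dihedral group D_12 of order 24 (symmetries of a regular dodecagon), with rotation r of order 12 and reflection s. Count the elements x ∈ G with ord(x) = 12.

The elements of order 12 are: r, r^5, r^7, r^11.
That's 4.

4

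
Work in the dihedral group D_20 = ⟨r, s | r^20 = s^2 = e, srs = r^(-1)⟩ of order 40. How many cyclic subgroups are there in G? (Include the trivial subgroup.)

26

A cyclic subgroup of order d is generated by each of its φ(d) elements of order d, so the cyclic subgroups of order d number (#elements of order d)/φ(d).
Cyclic subgroups by order — order 1: 1; order 2: 21; order 4: 1; order 5: 1; order 10: 1; order 20: 1.
Total: 26.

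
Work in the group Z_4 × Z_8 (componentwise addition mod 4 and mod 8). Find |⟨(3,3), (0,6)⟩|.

16

|⟨(3,3)⟩| = 8 and |⟨(0,6)⟩| = 4, so |H| is a multiple of lcm(8, 4) = 8 and divides |G| = 32.
Closing under the operation: H = {(0,0), (0,2), (0,4), (0,6), (1,1), (1,3), (1,5), (1,7), (2,0), (2,2), (2,4), (2,6), (3,1), (3,3), (3,5), (3,7)}, so |H| = 16.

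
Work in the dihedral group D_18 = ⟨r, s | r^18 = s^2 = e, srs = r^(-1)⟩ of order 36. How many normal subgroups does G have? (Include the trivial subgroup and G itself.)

9

G has 45 subgroups. Checking conjugation-invariance by order — order 1: 1/1 normal; order 2: 1/19 normal; order 3: 1/1 normal; order 4: 0/9 normal; order 6: 1/7 normal; order 9: 1/1 normal; order 12: 0/3 normal; order 18: 3/3 normal; order 36: 1/1 normal.
Total normal subgroups: 9.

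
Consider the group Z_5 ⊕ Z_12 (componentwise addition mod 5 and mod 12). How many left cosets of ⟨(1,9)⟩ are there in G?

3

|⟨(1,9)⟩| = 20 and |G| = 60.
By Lagrange, [G : H] = |G|/|H| = 60/20 = 3.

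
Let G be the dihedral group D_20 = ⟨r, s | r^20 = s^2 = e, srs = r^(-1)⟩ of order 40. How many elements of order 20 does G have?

8

The elements of order 20 are: r, r^3, r^7, r^9, r^11, r^13, r^17, r^19.
That's 8.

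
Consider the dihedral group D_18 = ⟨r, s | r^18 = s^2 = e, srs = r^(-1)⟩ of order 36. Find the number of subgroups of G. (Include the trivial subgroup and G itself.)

45

|G| = 36, so by Lagrange every subgroup order divides 36. Divisors: 1, 2, 3, 4, 6, 9, 12, 18, 36.
Subgroups by order — order 1: 1; order 2: 19; order 3: 1; order 4: 9; order 6: 7; order 9: 1; order 12: 3; order 18: 3; order 36: 1.
Total: 1 + 19 + 1 + 9 + 7 + 1 + 3 + 3 + 1 = 45.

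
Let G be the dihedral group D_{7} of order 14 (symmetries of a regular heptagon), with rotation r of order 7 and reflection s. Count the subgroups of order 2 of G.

7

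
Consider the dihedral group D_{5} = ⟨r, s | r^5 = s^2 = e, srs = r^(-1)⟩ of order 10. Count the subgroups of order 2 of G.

5

|G| = 10 and 2 | 10, so subgroups of order 2 are possible by Lagrange.
The subgroups of order 2 are: {e, r^2s}; {e, r^3s}; {e, r^4s}; {e, rs}; … (5 in all).
So G has 5 subgroups of order 2.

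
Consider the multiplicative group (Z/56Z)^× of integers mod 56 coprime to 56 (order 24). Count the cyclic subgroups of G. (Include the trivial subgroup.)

16

Each element a generates a cyclic subgroup ⟨a⟩; distinct elements may generate the same one (a cyclic group of order d has φ(d) generators).
Cyclic subgroups by order — order 1: 1; order 2: 7; order 3: 1; order 6: 7.
Total: 16.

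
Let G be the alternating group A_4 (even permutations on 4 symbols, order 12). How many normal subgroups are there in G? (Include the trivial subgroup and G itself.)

G has 10 subgroups. Checking conjugation-invariance by order — order 1: 1/1 normal; order 2: 0/3 normal; order 3: 0/4 normal; order 4: 1/1 normal; order 12: 1/1 normal.
Total normal subgroups: 3.

3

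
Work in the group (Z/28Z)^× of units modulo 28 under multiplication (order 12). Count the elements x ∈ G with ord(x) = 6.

The elements of order 6 are: 3, 5, 11, 17, 19, 23.
That's 6.

6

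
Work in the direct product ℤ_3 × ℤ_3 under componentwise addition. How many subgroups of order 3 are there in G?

4

|G| = 9 and 3 | 9, so subgroups of order 3 are possible by Lagrange.
The subgroups of order 3 are: {(0,0), (0,1), (0,2)}; {(0,0), (1,0), (2,0)}; {(0,0), (1,1), (2,2)}; {(0,0), (1,2), (2,1)}.
So G has 4 subgroups of order 3.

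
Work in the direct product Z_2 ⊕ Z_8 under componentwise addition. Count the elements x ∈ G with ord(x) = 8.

8

An element (a,b) has order lcm(ord(a), ord(b)); count pairs with lcm equal to 8.
Enumerating gives 8 such elements.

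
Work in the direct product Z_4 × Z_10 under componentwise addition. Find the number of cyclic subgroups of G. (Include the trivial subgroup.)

12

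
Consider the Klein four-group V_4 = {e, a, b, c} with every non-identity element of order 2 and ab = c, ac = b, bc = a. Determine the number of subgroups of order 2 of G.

3

|G| = 4 and 2 | 4, so subgroups of order 2 are possible by Lagrange.
The subgroups of order 2 are: {e, a}; {e, b}; {e, c}.
So G has 3 subgroups of order 2.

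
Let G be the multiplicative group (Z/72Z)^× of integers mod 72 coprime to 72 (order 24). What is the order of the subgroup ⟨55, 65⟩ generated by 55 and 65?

|⟨55⟩| = 2 and |⟨65⟩| = 6, so |H| is a multiple of lcm(2, 6) = 6 and divides |G| = 24.
Closing under the operation: H = {1, 7, 17, 23, 25, 31, 41, 47, 49, 55, 65, 71}, so |H| = 12.

12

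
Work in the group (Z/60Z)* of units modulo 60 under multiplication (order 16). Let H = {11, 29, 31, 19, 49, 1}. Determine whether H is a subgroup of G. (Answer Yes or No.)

No

|H| = 6 does not divide |G| = 16, so by Lagrange H is not a subgroup.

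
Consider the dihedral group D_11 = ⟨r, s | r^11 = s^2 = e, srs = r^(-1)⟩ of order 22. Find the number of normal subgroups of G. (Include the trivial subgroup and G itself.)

3

G has 14 subgroups. Checking conjugation-invariance by order — order 1: 1/1 normal; order 2: 0/11 normal; order 11: 1/1 normal; order 22: 1/1 normal.
Total normal subgroups: 3.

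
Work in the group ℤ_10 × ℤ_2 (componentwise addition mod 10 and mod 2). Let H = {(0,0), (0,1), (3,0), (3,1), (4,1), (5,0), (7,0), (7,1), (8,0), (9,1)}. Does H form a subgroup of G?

(8,0) ∈ H but its inverse (2,0) ∉ H, so H is not a subgroup.

No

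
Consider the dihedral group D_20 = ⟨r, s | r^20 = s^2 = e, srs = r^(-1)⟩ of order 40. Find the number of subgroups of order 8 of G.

|G| = 40 and 8 | 40, so subgroups of order 8 are possible by Lagrange.
The subgroups of order 8 are: {e, r^5, r^10, r^15, s, r^5s, r^10s, r^15s}; {e, r^5, r^10, r^15, rs, r^6s, r^11s, r^16s}; {e, r^5, r^10, r^15, r^2s, r^7s, r^12s, r^17s}; {e, r^5, r^10, r^15, r^3s, r^8s, r^13s, r^18s}; … (5 in all).
So G has 5 subgroups of order 8.

5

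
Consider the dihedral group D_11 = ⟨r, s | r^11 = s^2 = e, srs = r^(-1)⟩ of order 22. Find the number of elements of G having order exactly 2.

Enumerating element orders in G gives 11 elements of order 2.

11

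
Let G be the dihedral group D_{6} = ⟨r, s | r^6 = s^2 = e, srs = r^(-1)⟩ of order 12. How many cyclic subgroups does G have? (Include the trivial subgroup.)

Each element a generates a cyclic subgroup ⟨a⟩; distinct elements may generate the same one (a cyclic group of order d has φ(d) generators).
Cyclic subgroups by order — order 1: 1; order 2: 7; order 3: 1; order 6: 1.
Total: 10.

10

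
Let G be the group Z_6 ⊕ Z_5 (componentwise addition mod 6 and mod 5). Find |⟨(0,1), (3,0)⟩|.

|⟨(0,1)⟩| = 5 and |⟨(3,0)⟩| = 2, so |H| is a multiple of lcm(5, 2) = 10 and divides |G| = 30.
Closing under the operation: H = {(0,0), (0,1), (0,2), (0,3), (0,4), (3,0), (3,1), (3,2), (3,3), (3,4)}, so |H| = 10.

10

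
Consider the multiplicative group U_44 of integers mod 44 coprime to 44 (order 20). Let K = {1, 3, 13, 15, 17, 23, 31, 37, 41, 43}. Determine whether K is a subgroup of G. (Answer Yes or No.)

37 ∈ K but its inverse 25 ∉ K, so K is not a subgroup.

No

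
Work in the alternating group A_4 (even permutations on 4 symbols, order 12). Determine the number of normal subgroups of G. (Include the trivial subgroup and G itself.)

3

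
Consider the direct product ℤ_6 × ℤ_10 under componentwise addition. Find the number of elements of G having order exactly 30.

24

An element (a,b) has order lcm(ord(a), ord(b)); count pairs with lcm equal to 30.
Enumerating gives 24 such elements.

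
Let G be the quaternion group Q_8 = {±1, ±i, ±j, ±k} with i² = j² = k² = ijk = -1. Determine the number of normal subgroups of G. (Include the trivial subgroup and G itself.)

G has 6 subgroups. Checking conjugation-invariance by order — order 1: 1/1 normal; order 2: 1/1 normal; order 4: 3/3 normal; order 8: 1/1 normal.
Total normal subgroups: 6.

6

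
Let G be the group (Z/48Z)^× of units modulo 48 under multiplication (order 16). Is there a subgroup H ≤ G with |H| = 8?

8 | 16. A subgroup of order 8 is {1, 11, 13, 23, 25, 35, 37, 47}.

Yes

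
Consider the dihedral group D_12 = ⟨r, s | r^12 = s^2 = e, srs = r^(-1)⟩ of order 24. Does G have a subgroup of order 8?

8 | 24. A subgroup of order 8 is {e, r^3, r^6, r^9, rs, r^4s, r^7s, r^10s}.

Yes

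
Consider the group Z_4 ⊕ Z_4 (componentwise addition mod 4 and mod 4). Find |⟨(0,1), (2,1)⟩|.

|⟨(0,1)⟩| = 4 and |⟨(2,1)⟩| = 4, so |H| is a multiple of lcm(4, 4) = 4 and divides |G| = 16.
Closing under the operation: H = {(0,0), (0,1), (0,2), (0,3), (2,0), (2,1), (2,2), (2,3)}, so |H| = 8.

8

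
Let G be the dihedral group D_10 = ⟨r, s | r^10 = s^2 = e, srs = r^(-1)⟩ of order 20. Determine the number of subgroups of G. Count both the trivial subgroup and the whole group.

|G| = 20, so by Lagrange every subgroup order divides 20. Divisors: 1, 2, 4, 5, 10, 20.
Subgroups by order — order 1: 1; order 2: 11; order 4: 5; order 5: 1; order 10: 3; order 20: 1.
Total: 1 + 11 + 5 + 1 + 3 + 1 = 22.

22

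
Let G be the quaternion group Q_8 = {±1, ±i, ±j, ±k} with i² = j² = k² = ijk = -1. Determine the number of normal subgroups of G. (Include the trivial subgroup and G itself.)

6

G has 6 subgroups. Checking conjugation-invariance by order — order 1: 1/1 normal; order 2: 1/1 normal; order 4: 3/3 normal; order 8: 1/1 normal.
Total normal subgroups: 6.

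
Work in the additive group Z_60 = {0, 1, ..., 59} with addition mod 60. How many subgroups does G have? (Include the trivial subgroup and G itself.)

12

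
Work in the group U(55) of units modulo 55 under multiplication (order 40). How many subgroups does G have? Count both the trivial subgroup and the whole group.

|G| = 40, so by Lagrange every subgroup order divides 40. Divisors: 1, 2, 4, 5, 8, 10, 20, 40.
Subgroups by order — order 1: 1; order 2: 3; order 4: 3; order 5: 1; order 8: 1; order 10: 3; order 20: 3; order 40: 1.
Total: 1 + 3 + 3 + 1 + 1 + 3 + 3 + 1 = 16.

16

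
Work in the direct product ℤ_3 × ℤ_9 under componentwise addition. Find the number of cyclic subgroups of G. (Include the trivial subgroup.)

8

Each element a generates a cyclic subgroup ⟨a⟩; distinct elements may generate the same one (a cyclic group of order d has φ(d) generators).
Cyclic subgroups by order — order 1: 1; order 3: 4; order 9: 3.
Total: 8.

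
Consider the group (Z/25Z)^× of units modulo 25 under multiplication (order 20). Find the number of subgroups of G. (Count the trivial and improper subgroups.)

6

|G| = 20, so by Lagrange every subgroup order divides 20. Divisors: 1, 2, 4, 5, 10, 20.
Subgroups by order — order 1: 1; order 2: 1; order 4: 1; order 5: 1; order 10: 1; order 20: 1.
Total: 1 + 1 + 1 + 1 + 1 + 1 = 6.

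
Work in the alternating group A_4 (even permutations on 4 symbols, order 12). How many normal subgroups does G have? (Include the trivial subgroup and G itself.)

G has 10 subgroups. Checking conjugation-invariance by order — order 1: 1/1 normal; order 2: 0/3 normal; order 3: 0/4 normal; order 4: 1/1 normal; order 12: 1/1 normal.
Total normal subgroups: 3.

3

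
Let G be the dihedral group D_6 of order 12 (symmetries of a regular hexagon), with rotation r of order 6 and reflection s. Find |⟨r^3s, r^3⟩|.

4

|⟨r^3s⟩| = 2 and |⟨r^3⟩| = 2, so |H| is a multiple of lcm(2, 2) = 2 and divides |G| = 12.
Closing under the operation: H = {e, r^3, s, r^3s}, so |H| = 4.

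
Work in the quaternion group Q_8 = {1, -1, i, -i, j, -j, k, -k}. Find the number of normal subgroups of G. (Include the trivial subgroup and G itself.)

6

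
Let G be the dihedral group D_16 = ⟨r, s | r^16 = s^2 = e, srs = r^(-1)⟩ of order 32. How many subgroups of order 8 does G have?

5

|G| = 32 and 8 | 32, so subgroups of order 8 are possible by Lagrange.
The subgroups of order 8 are: {e, r^2, r^4, r^6, r^8, r^10, r^12, r^14}; {e, r^4, r^8, r^12, r^2s, r^6s, r^10s, r^14s}; {e, r^4, r^8, r^12, r^3s, r^7s, r^11s, r^15s}; {e, r^4, r^8, r^12, s, r^4s, r^8s, r^12s}; … (5 in all).
So G has 5 subgroups of order 8.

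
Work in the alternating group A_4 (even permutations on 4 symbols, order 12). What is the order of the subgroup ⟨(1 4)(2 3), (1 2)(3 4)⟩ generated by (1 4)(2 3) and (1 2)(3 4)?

4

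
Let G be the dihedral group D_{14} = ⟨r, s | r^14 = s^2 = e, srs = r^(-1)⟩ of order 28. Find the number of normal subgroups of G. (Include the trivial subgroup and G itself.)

7

G has 28 subgroups. Checking conjugation-invariance by order — order 1: 1/1 normal; order 2: 1/15 normal; order 4: 0/7 normal; order 7: 1/1 normal; order 14: 3/3 normal; order 28: 1/1 normal.
Total normal subgroups: 7.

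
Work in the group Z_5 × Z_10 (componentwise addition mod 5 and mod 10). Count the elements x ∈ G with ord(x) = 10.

An element (a,b) has order lcm(ord(a), ord(b)); count pairs with lcm equal to 10.
Enumerating gives 24 such elements.

24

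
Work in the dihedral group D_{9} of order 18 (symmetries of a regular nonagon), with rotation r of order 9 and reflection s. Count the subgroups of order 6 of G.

|G| = 18 and 6 | 18, so subgroups of order 6 are possible by Lagrange.
The subgroups of order 6 are: {e, r^3, r^6, r^2s, r^5s, r^8s}; {e, r^3, r^6, s, r^3s, r^6s}; {e, r^3, r^6, rs, r^4s, r^7s}.
So G has 3 subgroups of order 6.

3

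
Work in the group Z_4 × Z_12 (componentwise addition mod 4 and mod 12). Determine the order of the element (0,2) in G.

6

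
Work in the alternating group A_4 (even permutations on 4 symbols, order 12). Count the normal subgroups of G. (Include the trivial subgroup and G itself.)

G has 10 subgroups. Checking conjugation-invariance by order — order 1: 1/1 normal; order 2: 0/3 normal; order 3: 0/4 normal; order 4: 1/1 normal; order 12: 1/1 normal.
Total normal subgroups: 3.

3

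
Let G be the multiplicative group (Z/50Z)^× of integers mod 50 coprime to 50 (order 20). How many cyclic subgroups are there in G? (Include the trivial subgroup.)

6

Group the elements of G by the cyclic subgroup they generate; each cyclic subgroup of order d accounts for φ(d) elements.
Cyclic subgroups by order — order 1: 1; order 2: 1; order 4: 1; order 5: 1; order 10: 1; order 20: 1.
Total: 6.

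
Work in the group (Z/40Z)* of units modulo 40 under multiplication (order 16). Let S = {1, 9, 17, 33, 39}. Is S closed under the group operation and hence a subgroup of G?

No

|S| = 5 does not divide |G| = 16, so by Lagrange S is not a subgroup.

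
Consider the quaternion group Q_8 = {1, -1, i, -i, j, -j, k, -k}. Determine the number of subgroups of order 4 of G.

3

|G| = 8 and 4 | 8, so subgroups of order 4 are possible by Lagrange.
The subgroups of order 4 are: {1, -1, i, -i}; {1, -1, j, -j}; {1, -1, k, -k}.
So G has 3 subgroups of order 4.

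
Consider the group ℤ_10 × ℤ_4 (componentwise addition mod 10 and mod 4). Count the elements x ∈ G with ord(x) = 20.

16

An element (a,b) has order lcm(ord(a), ord(b)); count pairs with lcm equal to 20.
Enumerating gives 16 such elements.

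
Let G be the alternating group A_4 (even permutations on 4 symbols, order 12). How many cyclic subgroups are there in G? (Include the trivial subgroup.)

8

A cyclic subgroup of order d is generated by each of its φ(d) elements of order d, so the cyclic subgroups of order d number (#elements of order d)/φ(d).
Cyclic subgroups by order — order 1: 1; order 2: 3; order 3: 4.
Total: 8.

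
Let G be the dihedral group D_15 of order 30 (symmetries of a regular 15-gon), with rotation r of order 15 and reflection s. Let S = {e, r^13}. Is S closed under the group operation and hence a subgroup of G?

No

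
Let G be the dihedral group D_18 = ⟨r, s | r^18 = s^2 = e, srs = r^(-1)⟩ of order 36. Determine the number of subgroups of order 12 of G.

3

|G| = 36 and 12 | 36, so subgroups of order 12 are possible by Lagrange.
The subgroups of order 12 are: {e, r^3, r^6, r^9, r^12, r^15, rs, r^4s, r^7s, r^10s, r^13s, r^16s}; {e, r^3, r^6, r^9, r^12, r^15, r^2s, r^5s, r^8s, r^11s, r^14s, r^17s}; {e, r^3, r^6, r^9, r^12, r^15, s, r^3s, r^6s, r^9s, r^12s, r^15s}.
So G has 3 subgroups of order 12.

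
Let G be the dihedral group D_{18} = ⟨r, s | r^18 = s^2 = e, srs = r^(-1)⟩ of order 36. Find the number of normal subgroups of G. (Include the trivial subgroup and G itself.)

9

G has 45 subgroups. Checking conjugation-invariance by order — order 1: 1/1 normal; order 2: 1/19 normal; order 3: 1/1 normal; order 4: 0/9 normal; order 6: 1/7 normal; order 9: 1/1 normal; order 12: 0/3 normal; order 18: 3/3 normal; order 36: 1/1 normal.
Total normal subgroups: 9.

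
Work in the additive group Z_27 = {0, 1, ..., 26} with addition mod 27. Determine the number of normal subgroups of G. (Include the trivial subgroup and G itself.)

G is abelian, so every subgroup is normal.
G has 4 subgroups in total, hence 4 normal subgroups.

4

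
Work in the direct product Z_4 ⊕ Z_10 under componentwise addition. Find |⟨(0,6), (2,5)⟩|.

|⟨(0,6)⟩| = 5 and |⟨(2,5)⟩| = 2, so |H| is a multiple of lcm(5, 2) = 10 and divides |G| = 40.
Closing under the operation: H = {(0,0), (0,2), (0,4), (0,6), (0,8), (2,1), (2,3), (2,5), (2,7), (2,9)}, so |H| = 10.

10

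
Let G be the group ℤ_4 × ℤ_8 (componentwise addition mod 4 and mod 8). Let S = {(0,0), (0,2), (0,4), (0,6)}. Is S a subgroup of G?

Yes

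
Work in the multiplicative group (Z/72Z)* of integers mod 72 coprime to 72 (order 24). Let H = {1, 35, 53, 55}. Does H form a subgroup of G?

Yes

|H| = 4 divides |G| = 24, consistent with Lagrange.
H contains the identity, every element's inverse is in H, and H is closed under ·: it is a subgroup.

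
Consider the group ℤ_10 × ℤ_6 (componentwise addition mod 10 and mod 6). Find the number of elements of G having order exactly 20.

0

An element (a,b) has order lcm(ord(a), ord(b)); count pairs with lcm equal to 20.
Enumerating gives 0 such elements.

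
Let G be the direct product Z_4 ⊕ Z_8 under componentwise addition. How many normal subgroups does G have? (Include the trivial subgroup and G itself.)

22

G is abelian, so every subgroup is normal.
G has 22 subgroups in total, hence 22 normal subgroups.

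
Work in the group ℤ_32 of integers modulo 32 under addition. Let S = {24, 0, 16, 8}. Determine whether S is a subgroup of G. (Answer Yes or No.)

|S| = 4 divides |G| = 32, consistent with Lagrange.
S contains the identity, every element's inverse is in S, and S is closed under +: it is a subgroup.
In fact S = ⟨8⟩.

Yes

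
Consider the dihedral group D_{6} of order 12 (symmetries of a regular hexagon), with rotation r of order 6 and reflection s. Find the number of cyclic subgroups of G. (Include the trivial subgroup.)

A cyclic subgroup of order d is generated by each of its φ(d) elements of order d, so the cyclic subgroups of order d number (#elements of order d)/φ(d).
Cyclic subgroups by order — order 1: 1; order 2: 7; order 3: 1; order 6: 1.
Total: 10.

10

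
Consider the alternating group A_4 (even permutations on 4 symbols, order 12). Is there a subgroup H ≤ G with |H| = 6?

6 | 12, so Lagrange does not rule it out; but checking all subgroups of G, none has order 6.
(A_4 is the standard example that the converse of Lagrange fails.)

No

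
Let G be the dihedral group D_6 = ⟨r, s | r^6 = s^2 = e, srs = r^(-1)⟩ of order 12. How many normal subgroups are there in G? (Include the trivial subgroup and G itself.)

G has 16 subgroups. Checking conjugation-invariance by order — order 1: 1/1 normal; order 2: 1/7 normal; order 3: 1/1 normal; order 4: 0/3 normal; order 6: 3/3 normal; order 12: 1/1 normal.
Total normal subgroups: 7.

7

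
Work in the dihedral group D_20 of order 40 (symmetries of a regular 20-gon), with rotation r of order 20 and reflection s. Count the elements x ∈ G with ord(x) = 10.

4

The elements of order 10 are: r^2, r^6, r^14, r^18.
That's 4.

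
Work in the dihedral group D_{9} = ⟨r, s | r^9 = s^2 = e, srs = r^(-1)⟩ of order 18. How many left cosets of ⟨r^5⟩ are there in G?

2

|⟨r^5⟩| = 9 and |G| = 18.
By Lagrange, [G : H] = |G|/|H| = 18/9 = 2.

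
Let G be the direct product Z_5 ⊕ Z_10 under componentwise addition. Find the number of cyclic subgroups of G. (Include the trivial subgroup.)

Group the elements of G by the cyclic subgroup they generate; each cyclic subgroup of order d accounts for φ(d) elements.
Cyclic subgroups by order — order 1: 1; order 2: 1; order 5: 6; order 10: 6.
Total: 14.

14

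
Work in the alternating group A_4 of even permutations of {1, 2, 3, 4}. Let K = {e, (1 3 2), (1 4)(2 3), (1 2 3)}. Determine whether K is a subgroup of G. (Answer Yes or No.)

Closure fails: (1 3 2) ∘ (1 4)(2 3) = (1 4 3) ∉ K. So K is not a subgroup.

No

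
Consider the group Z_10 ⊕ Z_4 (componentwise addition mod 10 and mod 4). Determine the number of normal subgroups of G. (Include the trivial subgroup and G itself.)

16

G is abelian, so every subgroup is normal.
G has 16 subgroups in total, hence 16 normal subgroups.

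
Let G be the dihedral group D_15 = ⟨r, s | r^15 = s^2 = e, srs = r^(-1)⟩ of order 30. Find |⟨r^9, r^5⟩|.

15

|⟨r^9⟩| = 5 and |⟨r^5⟩| = 3, so |H| is a multiple of lcm(5, 3) = 15 and divides |G| = 30.
Closing under the operation: H = {e, r, r^2, r^3, r^4, r^5, r^6, r^7, r^8, r^9, r^10, r^11, r^12, r^13, r^14}, so |H| = 15.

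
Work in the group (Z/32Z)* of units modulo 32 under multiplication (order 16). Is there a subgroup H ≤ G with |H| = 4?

4 | 16. A subgroup of order 4 is {1, 15, 17, 31}.

Yes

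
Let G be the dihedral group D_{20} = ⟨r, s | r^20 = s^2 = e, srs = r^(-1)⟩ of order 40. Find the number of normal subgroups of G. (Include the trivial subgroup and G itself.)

9

G has 48 subgroups. Checking conjugation-invariance by order — order 1: 1/1 normal; order 2: 1/21 normal; order 4: 1/11 normal; order 5: 1/1 normal; order 8: 0/5 normal; order 10: 1/5 normal; order 20: 3/3 normal; order 40: 1/1 normal.
Total normal subgroups: 9.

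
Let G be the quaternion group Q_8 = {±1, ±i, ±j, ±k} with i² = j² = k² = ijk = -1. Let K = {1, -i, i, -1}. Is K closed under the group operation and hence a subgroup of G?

Yes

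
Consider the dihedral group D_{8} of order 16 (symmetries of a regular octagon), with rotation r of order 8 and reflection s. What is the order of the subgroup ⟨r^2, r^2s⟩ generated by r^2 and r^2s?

|⟨r^2⟩| = 4 and |⟨r^2s⟩| = 2, so |H| is a multiple of lcm(4, 2) = 4 and divides |G| = 16.
Closing under the operation: H = {e, r^2, r^4, r^6, s, r^2s, r^4s, r^6s}, so |H| = 8.

8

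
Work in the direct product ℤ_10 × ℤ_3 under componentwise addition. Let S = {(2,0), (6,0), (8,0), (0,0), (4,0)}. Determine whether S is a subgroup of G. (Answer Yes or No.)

|S| = 5 divides |G| = 30, consistent with Lagrange.
S contains the identity, every element's inverse is in S, and S is closed under +: it is a subgroup.
In fact S = ⟨(4,0)⟩.

Yes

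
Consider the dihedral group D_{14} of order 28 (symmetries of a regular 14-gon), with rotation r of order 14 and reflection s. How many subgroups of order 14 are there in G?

|G| = 28 and 14 | 28, so subgroups of order 14 are possible by Lagrange.
The subgroups of order 14 are: {e, r, r^2, r^3, r^4, r^5, r^6, r^7, r^8, r^9, r^10, r^11, r^12, r^13}; {e, r^2, r^4, r^6, r^8, r^10, r^12, s, r^2s, r^4s, r^6s, r^8s, r^10s, r^12s}; {e, r^2, r^4, r^6, r^8, r^10, r^12, rs, r^3s, r^5s, r^7s, r^9s, r^11s, r^13s}.
So G has 3 subgroups of order 14.

3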